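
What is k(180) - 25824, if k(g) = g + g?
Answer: -25464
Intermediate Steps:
k(g) = 2*g
k(180) - 25824 = 2*180 - 25824 = 360 - 25824 = -25464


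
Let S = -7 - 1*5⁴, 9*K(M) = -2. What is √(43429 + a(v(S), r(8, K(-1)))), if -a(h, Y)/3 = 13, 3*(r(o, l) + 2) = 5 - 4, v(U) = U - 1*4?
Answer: √43390 ≈ 208.30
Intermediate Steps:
K(M) = -2/9 (K(M) = (⅑)*(-2) = -2/9)
S = -632 (S = -7 - 1*625 = -7 - 625 = -632)
v(U) = -4 + U (v(U) = U - 4 = -4 + U)
r(o, l) = -5/3 (r(o, l) = -2 + (5 - 4)/3 = -2 + (⅓)*1 = -2 + ⅓ = -5/3)
a(h, Y) = -39 (a(h, Y) = -3*13 = -39)
√(43429 + a(v(S), r(8, K(-1)))) = √(43429 - 39) = √43390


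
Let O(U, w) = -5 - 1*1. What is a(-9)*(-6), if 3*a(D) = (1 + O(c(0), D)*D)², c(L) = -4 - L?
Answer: -6050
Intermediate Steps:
O(U, w) = -6 (O(U, w) = -5 - 1 = -6)
a(D) = (1 - 6*D)²/3
a(-9)*(-6) = ((1 - 6*(-9))²/3)*(-6) = ((1 + 54)²/3)*(-6) = ((⅓)*55²)*(-6) = ((⅓)*3025)*(-6) = (3025/3)*(-6) = -6050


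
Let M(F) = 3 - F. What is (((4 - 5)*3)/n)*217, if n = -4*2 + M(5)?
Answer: 651/10 ≈ 65.100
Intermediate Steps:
n = -10 (n = -4*2 + (3 - 1*5) = -8 + (3 - 5) = -8 - 2 = -10)
(((4 - 5)*3)/n)*217 = (((4 - 5)*3)/(-10))*217 = (-1*3*(-1/10))*217 = -3*(-1/10)*217 = (3/10)*217 = 651/10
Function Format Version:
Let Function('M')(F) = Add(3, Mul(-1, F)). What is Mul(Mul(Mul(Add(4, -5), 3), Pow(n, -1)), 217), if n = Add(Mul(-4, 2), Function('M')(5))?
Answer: Rational(651, 10) ≈ 65.100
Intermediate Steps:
n = -10 (n = Add(Mul(-4, 2), Add(3, Mul(-1, 5))) = Add(-8, Add(3, -5)) = Add(-8, -2) = -10)
Mul(Mul(Mul(Add(4, -5), 3), Pow(n, -1)), 217) = Mul(Mul(Mul(Add(4, -5), 3), Pow(-10, -1)), 217) = Mul(Mul(Mul(-1, 3), Rational(-1, 10)), 217) = Mul(Mul(-3, Rational(-1, 10)), 217) = Mul(Rational(3, 10), 217) = Rational(651, 10)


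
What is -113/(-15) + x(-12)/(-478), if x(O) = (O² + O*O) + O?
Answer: 24937/3585 ≈ 6.9559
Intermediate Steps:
x(O) = O + 2*O² (x(O) = (O² + O²) + O = 2*O² + O = O + 2*O²)
-113/(-15) + x(-12)/(-478) = -113/(-15) - 12*(1 + 2*(-12))/(-478) = -113*(-1/15) - 12*(1 - 24)*(-1/478) = 113/15 - 12*(-23)*(-1/478) = 113/15 + 276*(-1/478) = 113/15 - 138/239 = 24937/3585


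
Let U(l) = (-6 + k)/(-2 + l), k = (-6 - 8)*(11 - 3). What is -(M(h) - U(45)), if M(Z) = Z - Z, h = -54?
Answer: -118/43 ≈ -2.7442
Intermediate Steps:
k = -112 (k = -14*8 = -112)
U(l) = -118/(-2 + l) (U(l) = (-6 - 112)/(-2 + l) = -118/(-2 + l))
M(Z) = 0
-(M(h) - U(45)) = -(0 - (-118)/(-2 + 45)) = -(0 - (-118)/43) = -(0 - 1*(-118/43)) = -(0 + 118/43) = -1*118/43 = -118/43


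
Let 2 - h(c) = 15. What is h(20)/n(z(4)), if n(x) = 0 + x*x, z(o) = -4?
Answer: -13/16 ≈ -0.81250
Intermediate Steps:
h(c) = -13 (h(c) = 2 - 1*15 = 2 - 15 = -13)
n(x) = x² (n(x) = 0 + x² = x²)
h(20)/n(z(4)) = -13/(-4)² = -13/16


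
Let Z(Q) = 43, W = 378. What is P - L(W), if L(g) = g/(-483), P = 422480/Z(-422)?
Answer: 9717814/989 ≈ 9825.9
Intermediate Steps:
P = 422480/43 ≈ 9825.1
L(g) = -g/483 (L(g) = g*(-1/483) = -g/483)
P - L(W) = 422480/43 - (-1)*378/483 = 422480/43 - 1*(-18/23) = 422480/43 + 18/23 = 9717814/989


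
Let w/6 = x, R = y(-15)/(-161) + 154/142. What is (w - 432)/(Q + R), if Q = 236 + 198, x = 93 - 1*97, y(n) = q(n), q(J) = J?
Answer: -434378/414543 ≈ -1.0478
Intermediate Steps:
y(n) = n
R = 13462/11431 (R = -15/(-161) + 154/142 = -15*(-1/161) + 154*(1/142) = 15/161 + 77/71 = 13462/11431 ≈ 1.1777)
x = -4 (x = 93 - 97 = -4)
Q = 434
w = -24 (w = 6*(-4) = -24)
(w - 432)/(Q + R) = (-24 - 432)/(434 + 13462/11431) = -456/4974516/11431 = -456*11431/4974516 = -434378/414543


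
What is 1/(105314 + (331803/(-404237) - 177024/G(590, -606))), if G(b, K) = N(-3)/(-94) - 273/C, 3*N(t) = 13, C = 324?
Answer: 1823513107/555276749479553 ≈ 3.2840e-6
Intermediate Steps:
N(t) = 13/3 (N(t) = (⅓)*13 = 13/3)
G(b, K) = -4511/5076 (G(b, K) = (13/3)/(-94) - 273/324 = (13/3)*(-1/94) - 273*1/324 = -13/282 - 91/108 = -4511/5076)
1/(105314 + (331803/(-404237) - 177024/G(590, -606))) = 1/(105314 + (331803/(-404237) - 177024/(-4511/5076))) = 1/(105314 + (331803*(-1/404237) - 177024*(-5076/4511))) = 1/(105314 + (-331803/404237 + 898573824/4511)) = 1/(105314 + 363235290128955/1823513107) = 1/(555276749479553/1823513107) = 1823513107/555276749479553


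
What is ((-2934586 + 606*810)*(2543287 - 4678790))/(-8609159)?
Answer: -5218584204178/8609159 ≈ -6.0617e+5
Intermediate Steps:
((-2934586 + 606*810)*(2543287 - 4678790))/(-8609159) = ((-2934586 + 490860)*(-2135503))*(-1/8609159) = -2443726*(-2135503)*(-1/8609159) = 5218584204178*(-1/8609159) = -5218584204178/8609159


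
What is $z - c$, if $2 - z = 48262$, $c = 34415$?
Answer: $-82675$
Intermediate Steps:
$z = -48260$ ($z = 2 - 48262 = -48260$)
$z - c = -48260 - 34415 = -82675$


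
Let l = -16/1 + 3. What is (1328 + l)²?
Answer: 1729225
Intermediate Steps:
l = -13 (l = -16 + 3 = -13)
(1328 + l)² = (1328 - 13)² = 1315² = 1729225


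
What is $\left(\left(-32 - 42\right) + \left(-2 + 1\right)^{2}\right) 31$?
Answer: $-2263$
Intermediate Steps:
$\left(\left(-32 - 42\right) + \left(-2 + 1\right)^{2}\right) 31 = \left(-74 + \left(-1\right)^{2}\right) 31 = \left(-74 + 1\right) 31 = \left(-73\right) 31 = -2263$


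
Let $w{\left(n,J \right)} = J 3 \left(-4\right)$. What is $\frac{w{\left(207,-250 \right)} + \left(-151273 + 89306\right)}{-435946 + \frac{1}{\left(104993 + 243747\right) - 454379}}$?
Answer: $\frac{6229214913}{46052899495} \approx 0.13526$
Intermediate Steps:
$w{\left(n,J \right)} = - 12 J$ ($w{\left(n,J \right)} = 3 J \left(-4\right) = - 12 J$)
$\frac{w{\left(207,-250 \right)} + \left(-151273 + 89306\right)}{-435946 + \frac{1}{\left(104993 + 243747\right) - 454379}} = \frac{\left(-12\right) \left(-250\right) + \left(-151273 + 89306\right)}{-435946 + \frac{1}{\left(104993 + 243747\right) - 454379}} = \frac{3000 - 61967}{-435946 + \frac{1}{348740 - 454379}} = - \frac{58967}{-435946 + \frac{1}{-105639}} = - \frac{58967}{-435946 - \frac{1}{105639}} = - \frac{58967}{- \frac{46052899495}{105639}} = \left(-58967\right) \left(- \frac{105639}{46052899495}\right) = \frac{6229214913}{46052899495}$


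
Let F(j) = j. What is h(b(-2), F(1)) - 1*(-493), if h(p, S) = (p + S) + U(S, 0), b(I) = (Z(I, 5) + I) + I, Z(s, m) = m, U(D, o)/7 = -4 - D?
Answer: 460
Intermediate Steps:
U(D, o) = -28 - 7*D (U(D, o) = 7*(-4 - D) = -28 - 7*D)
b(I) = 5 + 2*I (b(I) = (5 + I) + I = 5 + 2*I)
h(p, S) = -28 + p - 6*S (h(p, S) = (p + S) + (-28 - 7*S) = (S + p) + (-28 - 7*S) = -28 + p - 6*S)
h(b(-2), F(1)) - 1*(-493) = (-28 + (5 + 2*(-2)) - 6*1) - 1*(-493) = (-28 + (5 - 4) - 6) + 493 = (-28 + 1 - 6) + 493 = -33 + 493 = 460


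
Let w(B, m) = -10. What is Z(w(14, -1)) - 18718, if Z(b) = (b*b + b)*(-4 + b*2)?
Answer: -20878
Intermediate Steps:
Z(b) = (-4 + 2*b)*(b + b²) (Z(b) = (b² + b)*(-4 + 2*b) = (b + b²)*(-4 + 2*b) = (-4 + 2*b)*(b + b²))
Z(w(14, -1)) - 18718 = 2*(-10)*(-2 + (-10)² - 1*(-10)) - 18718 = 2*(-10)*(-2 + 100 + 10) - 18718 = 2*(-10)*108 - 18718 = -2160 - 18718 = -20878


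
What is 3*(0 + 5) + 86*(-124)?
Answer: -10649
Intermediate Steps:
3*(0 + 5) + 86*(-124) = 3*5 - 10664 = 15 - 10664 = -10649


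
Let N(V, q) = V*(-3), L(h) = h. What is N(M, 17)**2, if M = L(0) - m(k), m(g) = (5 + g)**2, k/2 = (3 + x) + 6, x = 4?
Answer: 8311689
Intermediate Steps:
k = 26 (k = 2*((3 + 4) + 6) = 2*(7 + 6) = 2*13 = 26)
M = -961 (M = 0 - (5 + 26)**2 = 0 - 1*31**2 = 0 - 1*961 = 0 - 961 = -961)
N(V, q) = -3*V
N(M, 17)**2 = (-3*(-961))**2 = 2883**2 = 8311689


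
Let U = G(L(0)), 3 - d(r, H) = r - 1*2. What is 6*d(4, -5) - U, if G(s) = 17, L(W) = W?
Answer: -11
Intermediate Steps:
d(r, H) = 5 - r (d(r, H) = 3 - (r - 1*2) = 3 - (r - 2) = 3 - (-2 + r) = 3 + (2 - r) = 5 - r)
U = 17
6*d(4, -5) - U = 6*(5 - 1*4) - 1*17 = 6*(5 - 4) - 17 = 6*1 - 17 = 6 - 17 = -11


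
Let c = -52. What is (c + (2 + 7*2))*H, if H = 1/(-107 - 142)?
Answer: 12/83 ≈ 0.14458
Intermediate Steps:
H = -1/249 (H = 1/(-249) = -1/249 ≈ -0.0040161)
(c + (2 + 7*2))*H = (-52 + (2 + 7*2))*(-1/249) = (-52 + (2 + 14))*(-1/249) = (-52 + 16)*(-1/249) = -36*(-1/249) = 12/83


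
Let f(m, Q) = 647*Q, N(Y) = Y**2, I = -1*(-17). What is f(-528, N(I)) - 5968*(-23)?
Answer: 324247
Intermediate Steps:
I = 17
f(-528, N(I)) - 5968*(-23) = 647*17**2 - 5968*(-23) = 647*289 - 1*(-137264) = 186983 + 137264 = 324247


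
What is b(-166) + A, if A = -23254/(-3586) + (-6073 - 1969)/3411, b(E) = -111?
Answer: -59420642/555993 ≈ -106.87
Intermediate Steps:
A = 2294581/555993 (A = -23254*(-1/3586) - 8042*1/3411 = 1057/163 - 8042/3411 = 2294581/555993 ≈ 4.1270)
b(-166) + A = -111 + 2294581/555993 = -59420642/555993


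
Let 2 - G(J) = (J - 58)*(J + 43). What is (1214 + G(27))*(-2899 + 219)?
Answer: -9074480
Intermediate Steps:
G(J) = 2 - (-58 + J)*(43 + J) (G(J) = 2 - (J - 58)*(J + 43) = 2 - (-58 + J)*(43 + J))
(1214 + G(27))*(-2899 + 219) = (1214 + (2496 - 1*27² + 15*27))*(-2899 + 219) = (1214 + (2496 - 1*729 + 405))*(-2680) = (1214 + (2496 - 729 + 405))*(-2680) = (1214 + 2172)*(-2680) = 3386*(-2680) = -9074480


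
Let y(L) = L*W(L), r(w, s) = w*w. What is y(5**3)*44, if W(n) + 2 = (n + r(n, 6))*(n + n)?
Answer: 21656239000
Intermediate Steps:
r(w, s) = w**2
W(n) = -2 + 2*n*(n + n**2) (W(n) = -2 + (n + n**2)*(n + n) = -2 + (n + n**2)*(2*n) = -2 + 2*n*(n + n**2))
y(L) = L*(-2 + 2*L**2 + 2*L**3)
y(5**3)*44 = (2*5**3*(-1 + (5**3)**2 + (5**3)**3))*44 = (2*125*(-1 + 125**2 + 125**3))*44 = (2*125*(-1 + 15625 + 1953125))*44 = (2*125*1968749)*44 = 492187250*44 = 21656239000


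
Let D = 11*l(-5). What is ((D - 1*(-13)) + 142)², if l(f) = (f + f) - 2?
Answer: 529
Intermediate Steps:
l(f) = -2 + 2*f (l(f) = 2*f - 2 = -2 + 2*f)
D = -132 (D = 11*(-2 + 2*(-5)) = 11*(-2 - 10) = 11*(-12) = -132)
((D - 1*(-13)) + 142)² = ((-132 - 1*(-13)) + 142)² = ((-132 + 13) + 142)² = (-119 + 142)² = 23² = 529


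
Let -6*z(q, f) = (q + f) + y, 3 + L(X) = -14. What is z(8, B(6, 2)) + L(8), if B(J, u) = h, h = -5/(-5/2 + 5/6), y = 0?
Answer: -113/6 ≈ -18.833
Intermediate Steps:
L(X) = -17 (L(X) = -3 - 14 = -17)
h = 3 (h = -5/(-5*½ + 5*(⅙)) = -5/(-5/2 + ⅚) = -5/(-5/3) = -5*(-⅗) = 3)
B(J, u) = 3
z(q, f) = -f/6 - q/6 (z(q, f) = -((q + f) + 0)/6 = -((f + q) + 0)/6 = -(f + q)/6 = -f/6 - q/6)
z(8, B(6, 2)) + L(8) = (-⅙*3 - ⅙*8) - 17 = (-½ - 4/3) - 17 = -11/6 - 17 = -113/6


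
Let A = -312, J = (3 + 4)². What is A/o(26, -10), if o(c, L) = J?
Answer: -312/49 ≈ -6.3673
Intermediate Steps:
J = 49 (J = 7² = 49)
o(c, L) = 49
A/o(26, -10) = -312/49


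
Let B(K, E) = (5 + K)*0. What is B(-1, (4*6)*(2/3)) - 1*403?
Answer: -403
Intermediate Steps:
B(K, E) = 0
B(-1, (4*6)*(2/3)) - 1*403 = 0 - 1*403 = 0 - 403 = -403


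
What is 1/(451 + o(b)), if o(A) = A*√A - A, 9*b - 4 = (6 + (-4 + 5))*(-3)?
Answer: 330156/149528897 + 459*I*√17/149528897 ≈ 0.002208 + 1.2656e-5*I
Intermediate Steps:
b = -17/9 (b = 4/9 + ((6 + (-4 + 5))*(-3))/9 = 4/9 + ((6 + 1)*(-3))/9 = 4/9 + (7*(-3))/9 = 4/9 + (⅑)*(-21) = 4/9 - 7/3 = -17/9 ≈ -1.8889)
o(A) = A^(3/2) - A
1/(451 + o(b)) = 1/(451 + ((-17/9)^(3/2) - 1*(-17/9))) = 1/(451 + (-17*I*√17/27 + 17/9)) = 1/(451 + (17/9 - 17*I*√17/27)) = 1/(4076/9 - 17*I*√17/27)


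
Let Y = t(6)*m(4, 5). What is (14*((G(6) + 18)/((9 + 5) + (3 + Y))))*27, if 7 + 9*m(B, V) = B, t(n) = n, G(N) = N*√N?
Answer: 2268/5 + 756*√6/5 ≈ 823.96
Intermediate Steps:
G(N) = N^(3/2)
m(B, V) = -7/9 + B/9
Y = -2 (Y = 6*(-7/9 + (⅑)*4) = 6*(-7/9 + 4/9) = 6*(-⅓) = -2)
(14*((G(6) + 18)/((9 + 5) + (3 + Y))))*27 = (14*((6^(3/2) + 18)/((9 + 5) + (3 - 2))))*27 = (14*((6*√6 + 18)/(14 + 1)))*27 = (14*((18 + 6*√6)/15))*27 = (14*((18 + 6*√6)*(1/15)))*27 = (14*(6/5 + 2*√6/5))*27 = (84/5 + 28*√6/5)*27 = 2268/5 + 756*√6/5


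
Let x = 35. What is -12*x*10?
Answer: -4200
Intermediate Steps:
-12*x*10 = -12*35*10 = -420*10 = -4200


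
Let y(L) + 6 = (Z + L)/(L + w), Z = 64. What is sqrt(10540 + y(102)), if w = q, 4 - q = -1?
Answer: 6*sqrt(3350598)/107 ≈ 102.64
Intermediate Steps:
q = 5 (q = 4 - 1*(-1) = 4 + 1 = 5)
w = 5
y(L) = -6 + (64 + L)/(5 + L) (y(L) = -6 + (64 + L)/(L + 5) = -6 + (64 + L)/(5 + L))
sqrt(10540 + y(102)) = sqrt(10540 + (34 - 5*102)/(5 + 102)) = sqrt(10540 + (34 - 510)/107) = sqrt(10540 + (1/107)*(-476)) = sqrt(10540 - 476/107) = sqrt(1127304/107) = 6*sqrt(3350598)/107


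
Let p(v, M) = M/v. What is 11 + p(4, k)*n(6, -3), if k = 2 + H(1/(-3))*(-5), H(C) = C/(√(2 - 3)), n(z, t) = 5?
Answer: 27/2 - 25*I/12 ≈ 13.5 - 2.0833*I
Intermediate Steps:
H(C) = -I*C (H(C) = C/(√(-1)) = C/I = C*(-I) = -I*C)
k = 2 - 5*I/3 (k = 2 - 1*I/(-3)*(-5) = 2 - 1*I*(-⅓)*(-5) = 2 + (I/3)*(-5) = 2 - 5*I/3 ≈ 2.0 - 1.6667*I)
11 + p(4, k)*n(6, -3) = 11 + ((2 - 5*I/3)/4)*5 = 11 + ((2 - 5*I/3)*(¼))*5 = 11 + (½ - 5*I/12)*5 = 11 + (5/2 - 25*I/12) = 27/2 - 25*I/12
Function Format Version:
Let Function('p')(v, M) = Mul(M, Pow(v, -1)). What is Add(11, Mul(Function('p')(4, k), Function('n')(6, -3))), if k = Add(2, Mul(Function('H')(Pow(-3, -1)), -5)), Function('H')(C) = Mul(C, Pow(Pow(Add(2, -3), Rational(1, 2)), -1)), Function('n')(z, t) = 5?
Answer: Add(Rational(27, 2), Mul(Rational(-25, 12), I)) ≈ Add(13.500, Mul(-2.0833, I))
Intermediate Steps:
Function('H')(C) = Mul(-1, I, C) (Function('H')(C) = Mul(C, Pow(Pow(-1, Rational(1, 2)), -1)) = Mul(C, Pow(I, -1)) = Mul(C, Mul(-1, I)) = Mul(-1, I, C))
k = Add(2, Mul(Rational(-5, 3), I)) (k = Add(2, Mul(Mul(-1, I, Pow(-3, -1)), -5)) = Add(2, Mul(Mul(-1, I, Rational(-1, 3)), -5)) = Add(2, Mul(Mul(Rational(1, 3), I), -5)) = Add(2, Mul(Rational(-5, 3), I)) ≈ Add(2.0000, Mul(-1.6667, I)))
Add(11, Mul(Function('p')(4, k), Function('n')(6, -3))) = Add(11, Mul(Mul(Add(2, Mul(Rational(-5, 3), I)), Pow(4, -1)), 5)) = Add(11, Mul(Mul(Add(2, Mul(Rational(-5, 3), I)), Rational(1, 4)), 5)) = Add(11, Mul(Add(Rational(1, 2), Mul(Rational(-5, 12), I)), 5)) = Add(11, Add(Rational(5, 2), Mul(Rational(-25, 12), I))) = Add(Rational(27, 2), Mul(Rational(-25, 12), I))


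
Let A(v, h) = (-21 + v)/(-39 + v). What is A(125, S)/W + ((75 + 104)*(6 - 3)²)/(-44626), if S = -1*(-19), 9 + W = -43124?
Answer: -2990272861/82768690094 ≈ -0.036128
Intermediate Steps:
W = -43133 (W = -9 - 43124 = -43133)
S = 19
A(v, h) = (-21 + v)/(-39 + v)
A(125, S)/W + ((75 + 104)*(6 - 3)²)/(-44626) = ((-21 + 125)/(-39 + 125))/(-43133) + ((75 + 104)*(6 - 3)²)/(-44626) = (104/86)*(-1/43133) + (179*3²)*(-1/44626) = ((1/86)*104)*(-1/43133) + (179*9)*(-1/44626) = (52/43)*(-1/43133) + 1611*(-1/44626) = -52/1854719 - 1611/44626 = -2990272861/82768690094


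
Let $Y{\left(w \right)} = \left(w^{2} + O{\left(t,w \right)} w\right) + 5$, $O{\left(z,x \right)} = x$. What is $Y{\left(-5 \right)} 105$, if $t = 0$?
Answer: $5775$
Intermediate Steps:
$Y{\left(w \right)} = 5 + 2 w^{2}$ ($Y{\left(w \right)} = \left(w^{2} + w w\right) + 5 = \left(w^{2} + w^{2}\right) + 5 = 2 w^{2} + 5 = 5 + 2 w^{2}$)
$Y{\left(-5 \right)} 105 = \left(5 + 2 \left(-5\right)^{2}\right) 105 = \left(5 + 2 \cdot 25\right) 105 = \left(5 + 50\right) 105 = 55 \cdot 105 = 5775$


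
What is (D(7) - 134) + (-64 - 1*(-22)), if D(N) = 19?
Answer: -157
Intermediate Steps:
(D(7) - 134) + (-64 - 1*(-22)) = (19 - 134) + (-64 - 1*(-22)) = -115 + (-64 + 22) = -115 - 42 = -157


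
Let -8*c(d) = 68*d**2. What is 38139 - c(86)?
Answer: 101005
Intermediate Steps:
c(d) = -17*d**2/2
38139 - c(86) = 38139 - (-17)*86**2/2 = 38139 - (-17)*7396/2 = 38139 - 1*(-62866) = 38139 + 62866 = 101005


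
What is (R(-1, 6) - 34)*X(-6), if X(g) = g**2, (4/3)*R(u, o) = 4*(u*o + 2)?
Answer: -1656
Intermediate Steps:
R(u, o) = 6 + 3*o*u (R(u, o) = 3*(4*(u*o + 2))/4 = 3*(4*(o*u + 2))/4 = 3*(4*(2 + o*u))/4 = 3*(8 + 4*o*u)/4 = 6 + 3*o*u)
(R(-1, 6) - 34)*X(-6) = ((6 + 3*6*(-1)) - 34)*(-6)**2 = ((6 - 18) - 34)*36 = (-12 - 34)*36 = -46*36 = -1656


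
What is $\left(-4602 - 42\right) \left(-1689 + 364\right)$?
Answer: $6153300$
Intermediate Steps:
$\left(-4602 - 42\right) \left(-1689 + 364\right) = \left(-4644\right) \left(-1325\right) = 6153300$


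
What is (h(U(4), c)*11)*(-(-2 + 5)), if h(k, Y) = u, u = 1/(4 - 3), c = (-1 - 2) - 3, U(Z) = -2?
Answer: -33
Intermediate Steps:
c = -6 (c = -3 - 3 = -6)
u = 1 (u = 1/1 = 1)
h(k, Y) = 1
(h(U(4), c)*11)*(-(-2 + 5)) = (1*11)*(-(-2 + 5)) = 11*(-1*3) = 11*(-3) = -33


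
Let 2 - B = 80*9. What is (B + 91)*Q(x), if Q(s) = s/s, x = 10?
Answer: -627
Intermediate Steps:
B = -718 (B = 2 - 80*9 = 2 - 1*720 = 2 - 720 = -718)
Q(s) = 1
(B + 91)*Q(x) = (-718 + 91)*1 = -627*1 = -627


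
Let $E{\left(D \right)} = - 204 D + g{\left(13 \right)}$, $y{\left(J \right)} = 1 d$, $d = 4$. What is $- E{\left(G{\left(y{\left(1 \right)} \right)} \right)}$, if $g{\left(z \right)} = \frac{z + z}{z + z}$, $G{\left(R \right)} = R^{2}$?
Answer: $3263$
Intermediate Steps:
$y{\left(J \right)} = 4$ ($y{\left(J \right)} = 1 \cdot 4 = 4$)
$g{\left(z \right)} = 1$ ($g{\left(z \right)} = \frac{2 z}{2 z} = 2 z \frac{1}{2 z} = 1$)
$E{\left(D \right)} = 1 - 204 D$ ($E{\left(D \right)} = - 204 D + 1 = 1 - 204 D$)
$- E{\left(G{\left(y{\left(1 \right)} \right)} \right)} = - (1 - 204 \cdot 4^{2}) = - (1 - 3264) = \left(-1\right) \left(-3263\right) = 3263$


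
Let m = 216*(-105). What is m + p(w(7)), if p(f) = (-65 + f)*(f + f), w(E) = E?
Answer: -23492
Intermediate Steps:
m = -22680
p(f) = 2*f*(-65 + f) (p(f) = (-65 + f)*(2*f) = 2*f*(-65 + f))
m + p(w(7)) = -22680 + 2*7*(-65 + 7) = -22680 + 2*7*(-58) = -22680 - 812 = -23492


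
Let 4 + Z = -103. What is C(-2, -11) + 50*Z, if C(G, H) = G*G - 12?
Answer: -5358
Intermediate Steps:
Z = -107 (Z = -4 - 103 = -107)
C(G, H) = -12 + G² (C(G, H) = G² - 12 = -12 + G²)
C(-2, -11) + 50*Z = (-12 + (-2)²) + 50*(-107) = (-12 + 4) - 5350 = -8 - 5350 = -5358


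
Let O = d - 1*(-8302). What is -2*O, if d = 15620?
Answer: -47844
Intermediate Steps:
O = 23922 (O = 15620 - 1*(-8302) = 15620 + 8302 = 23922)
-2*O = -2*23922 = -47844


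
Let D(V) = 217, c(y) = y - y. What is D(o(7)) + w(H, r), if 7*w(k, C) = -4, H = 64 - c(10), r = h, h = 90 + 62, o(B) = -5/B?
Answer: 1515/7 ≈ 216.43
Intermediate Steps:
c(y) = 0
h = 152
r = 152
H = 64 (H = 64 - 1*0 = 64 + 0 = 64)
w(k, C) = -4/7 (w(k, C) = (⅐)*(-4) = -4/7)
D(o(7)) + w(H, r) = 217 - 4/7 = 1515/7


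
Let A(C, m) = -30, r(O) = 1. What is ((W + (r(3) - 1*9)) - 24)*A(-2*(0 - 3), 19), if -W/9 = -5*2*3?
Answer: -7140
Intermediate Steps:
W = 270 (W = -9*(-5*2)*3 = -(-90)*3 = -9*(-30) = 270)
((W + (r(3) - 1*9)) - 24)*A(-2*(0 - 3), 19) = ((270 + (1 - 1*9)) - 24)*(-30) = ((270 + (1 - 9)) - 24)*(-30) = ((270 - 8) - 24)*(-30) = (262 - 24)*(-30) = 238*(-30) = -7140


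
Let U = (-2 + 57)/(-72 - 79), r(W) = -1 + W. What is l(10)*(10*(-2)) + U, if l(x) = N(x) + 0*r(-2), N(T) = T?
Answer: -30255/151 ≈ -200.36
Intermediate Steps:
l(x) = x (l(x) = x + 0*(-1 - 2) = x + 0*(-3) = x + 0 = x)
U = -55/151 (U = 55/(-151) = 55*(-1/151) = -55/151 ≈ -0.36424)
l(10)*(10*(-2)) + U = 10*(10*(-2)) - 55/151 = 10*(-20) - 55/151 = -200 - 55/151 = -30255/151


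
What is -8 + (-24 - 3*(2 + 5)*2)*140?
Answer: -9248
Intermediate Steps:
-8 + (-24 - 3*(2 + 5)*2)*140 = -8 + (-24 - 3*7*2)*140 = -8 + (-24 - 21*2)*140 = -8 + (-24 - 1*42)*140 = -8 + (-24 - 42)*140 = -8 - 66*140 = -8 - 9240 = -9248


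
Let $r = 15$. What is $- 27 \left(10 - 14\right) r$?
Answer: $1620$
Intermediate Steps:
$- 27 \left(10 - 14\right) r = - 27 \left(10 - 14\right) 15 = \left(-27\right) \left(-4\right) 15 = 108 \cdot 15 = 1620$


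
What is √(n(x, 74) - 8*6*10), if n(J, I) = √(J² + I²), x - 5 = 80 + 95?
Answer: √(-480 + 2*√9469) ≈ 16.893*I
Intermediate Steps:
x = 180 (x = 5 + (80 + 95) = 5 + 175 = 180)
n(J, I) = √(I² + J²)
√(n(x, 74) - 8*6*10) = √(√(74² + 180²) - 8*6*10) = √(√(5476 + 32400) - 48*10) = √(√37876 - 480) = √(2*√9469 - 480) = √(-480 + 2*√9469)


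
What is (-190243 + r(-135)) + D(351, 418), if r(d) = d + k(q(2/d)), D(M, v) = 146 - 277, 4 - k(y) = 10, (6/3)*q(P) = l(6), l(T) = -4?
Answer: -190515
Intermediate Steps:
q(P) = -2 (q(P) = (½)*(-4) = -2)
k(y) = -6 (k(y) = 4 - 1*10 = 4 - 10 = -6)
D(M, v) = -131
r(d) = -6 + d (r(d) = d - 6 = -6 + d)
(-190243 + r(-135)) + D(351, 418) = (-190243 + (-6 - 135)) - 131 = (-190243 - 141) - 131 = -190384 - 131 = -190515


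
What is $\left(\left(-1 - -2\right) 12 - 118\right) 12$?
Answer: $-1272$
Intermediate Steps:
$\left(\left(-1 - -2\right) 12 - 118\right) 12 = \left(\left(-1 + 2\right) 12 - 118\right) 12 = \left(1 \cdot 12 - 118\right) 12 = \left(12 - 118\right) 12 = \left(-106\right) 12 = -1272$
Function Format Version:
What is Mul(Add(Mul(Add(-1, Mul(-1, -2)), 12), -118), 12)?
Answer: -1272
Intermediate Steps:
Mul(Add(Mul(Add(-1, Mul(-1, -2)), 12), -118), 12) = Mul(Add(Mul(Add(-1, 2), 12), -118), 12) = Mul(Add(Mul(1, 12), -118), 12) = Mul(Add(12, -118), 12) = Mul(-106, 12) = -1272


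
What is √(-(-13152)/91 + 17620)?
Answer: 2*√36777013/91 ≈ 133.28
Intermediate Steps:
√(-(-13152)/91 + 17620) = √(-6*(-2192/91) + 17620) = √(13152/91 + 17620) = √(1616572/91) = 2*√36777013/91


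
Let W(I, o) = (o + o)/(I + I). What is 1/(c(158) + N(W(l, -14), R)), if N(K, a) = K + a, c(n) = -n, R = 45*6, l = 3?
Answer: 3/322 ≈ 0.0093168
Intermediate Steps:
R = 270
W(I, o) = o/I (W(I, o) = (2*o)/((2*I)) = (2*o)*(1/(2*I)) = o/I)
1/(c(158) + N(W(l, -14), R)) = 1/(-1*158 + (-14/3 + 270)) = 1/(-158 + (-14*⅓ + 270)) = 1/(-158 + (-14/3 + 270)) = 1/(-158 + 796/3) = 1/(322/3) = 3/322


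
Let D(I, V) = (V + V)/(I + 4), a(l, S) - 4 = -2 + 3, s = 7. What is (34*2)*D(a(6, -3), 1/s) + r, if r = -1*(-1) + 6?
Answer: 577/63 ≈ 9.1587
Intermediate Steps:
r = 7 (r = 1 + 6 = 7)
a(l, S) = 5 (a(l, S) = 4 + (-2 + 3) = 4 + 1 = 5)
D(I, V) = 2*V/(4 + I) (D(I, V) = (2*V)/(4 + I) = 2*V/(4 + I))
(34*2)*D(a(6, -3), 1/s) + r = (34*2)*(2/(7*(4 + 5))) + 7 = 68*(2*(⅐)/9) + 7 = 68*(2*(⅐)*(⅑)) + 7 = 68*(2/63) + 7 = 136/63 + 7 = 577/63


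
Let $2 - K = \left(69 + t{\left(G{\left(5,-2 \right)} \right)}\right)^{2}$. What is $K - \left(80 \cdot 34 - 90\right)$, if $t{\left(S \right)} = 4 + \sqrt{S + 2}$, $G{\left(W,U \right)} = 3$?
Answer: $-7962 - 146 \sqrt{5} \approx -8288.5$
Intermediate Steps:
$t{\left(S \right)} = 4 + \sqrt{2 + S}$
$K = 2 - \left(73 + \sqrt{5}\right)^{2}$ ($K = 2 - \left(69 + \left(4 + \sqrt{2 + 3}\right)\right)^{2} = 2 - \left(69 + \left(4 + \sqrt{5}\right)\right)^{2} = 2 - \left(73 + \sqrt{5}\right)^{2} \approx -5658.5$)
$K - \left(80 \cdot 34 - 90\right) = \left(2 - \left(73 + \sqrt{5}\right)^{2}\right) - \left(80 \cdot 34 - 90\right) = \left(2 - \left(73 + \sqrt{5}\right)^{2}\right) - \left(2720 - 90\right) = \left(2 - \left(73 + \sqrt{5}\right)^{2}\right) - 2630 = -2628 - \left(73 + \sqrt{5}\right)^{2}$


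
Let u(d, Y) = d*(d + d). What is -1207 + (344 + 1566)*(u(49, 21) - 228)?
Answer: 8735133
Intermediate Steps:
u(d, Y) = 2*d² (u(d, Y) = d*(2*d) = 2*d²)
-1207 + (344 + 1566)*(u(49, 21) - 228) = -1207 + (344 + 1566)*(2*49² - 228) = -1207 + 1910*(2*2401 - 228) = -1207 + 1910*(4802 - 228) = -1207 + 1910*4574 = -1207 + 8736340 = 8735133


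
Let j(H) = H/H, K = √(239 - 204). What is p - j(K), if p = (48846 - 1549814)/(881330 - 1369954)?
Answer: 126543/61078 ≈ 2.0718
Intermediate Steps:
p = 187621/61078 (p = -1500968/(-488624) = -1500968*(-1/488624) = 187621/61078 ≈ 3.0718)
K = √35 ≈ 5.9161
j(H) = 1
p - j(K) = 187621/61078 - 1*1 = 187621/61078 - 1 = 126543/61078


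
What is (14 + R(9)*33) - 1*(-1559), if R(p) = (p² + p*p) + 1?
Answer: 6952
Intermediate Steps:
R(p) = 1 + 2*p² (R(p) = (p² + p²) + 1 = 2*p² + 1 = 1 + 2*p²)
(14 + R(9)*33) - 1*(-1559) = (14 + (1 + 2*9²)*33) - 1*(-1559) = (14 + (1 + 2*81)*33) + 1559 = (14 + (1 + 162)*33) + 1559 = (14 + 163*33) + 1559 = (14 + 5379) + 1559 = 5393 + 1559 = 6952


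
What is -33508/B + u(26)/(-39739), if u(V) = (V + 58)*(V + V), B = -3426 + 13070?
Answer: -49060693/13687247 ≈ -3.5844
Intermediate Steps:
B = 9644
u(V) = 2*V*(58 + V) (u(V) = (58 + V)*(2*V) = 2*V*(58 + V))
-33508/B + u(26)/(-39739) = -33508/9644 + (2*26*(58 + 26))/(-39739) = -33508*1/9644 + (2*26*84)*(-1/39739) = -8377/2411 + 4368*(-1/39739) = -8377/2411 - 624/5677 = -49060693/13687247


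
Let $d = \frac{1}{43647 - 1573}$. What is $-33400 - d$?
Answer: $- \frac{1405271601}{42074} \approx -33400.0$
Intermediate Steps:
$d = \frac{1}{42074} \approx 2.3768 \cdot 10^{-5}$
$-33400 - d = -33400 - \frac{1}{42074} = - \frac{1405271601}{42074}$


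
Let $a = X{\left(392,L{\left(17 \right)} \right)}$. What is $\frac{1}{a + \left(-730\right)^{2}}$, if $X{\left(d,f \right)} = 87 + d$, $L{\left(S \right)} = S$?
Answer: $\frac{1}{533379} \approx 1.8748 \cdot 10^{-6}$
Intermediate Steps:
$a = 479$ ($a = 87 + 392 = 479$)
$\frac{1}{a + \left(-730\right)^{2}} = \frac{1}{479 + \left(-730\right)^{2}} = \frac{1}{479 + 532900} = \frac{1}{533379}$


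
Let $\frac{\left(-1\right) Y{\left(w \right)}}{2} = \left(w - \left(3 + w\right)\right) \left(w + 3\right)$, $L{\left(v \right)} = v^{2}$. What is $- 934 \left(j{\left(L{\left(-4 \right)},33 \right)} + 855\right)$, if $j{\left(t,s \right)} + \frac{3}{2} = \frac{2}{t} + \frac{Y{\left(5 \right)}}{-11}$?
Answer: $- \frac{34901245}{44} \approx -7.9321 \cdot 10^{5}$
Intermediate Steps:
$Y{\left(w \right)} = 18 + 6 w$ ($Y{\left(w \right)} = - 2 \left(w - \left(3 + w\right)\right) \left(w + 3\right) = - 2 \left(- 3 \left(3 + w\right)\right) = - 2 \left(-9 - 3 w\right) = 18 + 6 w$)
$j{\left(t,s \right)} = - \frac{129}{22} + \frac{2}{t}$ ($j{\left(t,s \right)} = - \frac{3}{2} + \left(\frac{2}{t} + \frac{18 + 6 \cdot 5}{-11}\right) = - \frac{3}{2} + \left(\frac{2}{t} + \left(18 + 30\right) \left(- \frac{1}{11}\right)\right) = - \frac{3}{2} + \left(\frac{2}{t} + 48 \left(- \frac{1}{11}\right)\right) = - \frac{3}{2} - \left(\frac{48}{11} - \frac{2}{t}\right) = - \frac{129}{22} + \frac{2}{t}$)
$- 934 \left(j{\left(L{\left(-4 \right)},33 \right)} + 855\right) = - 934 \left(\left(- \frac{129}{22} + \frac{2}{\left(-4\right)^{2}}\right) + 855\right) = - 934 \left(\left(- \frac{129}{22} + \frac{2}{16}\right) + 855\right) = - 934 \left(\left(- \frac{129}{22} + 2 \cdot \frac{1}{16}\right) + 855\right) = - 934 \left(\left(- \frac{129}{22} + \frac{1}{8}\right) + 855\right) = - 934 \left(- \frac{505}{88} + 855\right) = \left(-934\right) \frac{74735}{88} = - \frac{34901245}{44}$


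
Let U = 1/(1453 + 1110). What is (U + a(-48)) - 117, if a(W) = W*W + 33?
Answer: 5689861/2563 ≈ 2220.0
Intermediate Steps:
U = 1/2563 ≈ 0.00039017
a(W) = 33 + W² (a(W) = W² + 33 = 33 + W²)
(U + a(-48)) - 117 = (1/2563 + (33 + (-48)²)) - 117 = (1/2563 + (33 + 2304)) - 117 = (1/2563 + 2337) - 117 = 5989732/2563 - 117 = 5689861/2563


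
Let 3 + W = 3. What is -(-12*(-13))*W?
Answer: 0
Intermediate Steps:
W = 0 (W = -3 + 3 = 0)
-(-12*(-13))*W = -(-12*(-13))*0 = -156*0 = -1*0 = 0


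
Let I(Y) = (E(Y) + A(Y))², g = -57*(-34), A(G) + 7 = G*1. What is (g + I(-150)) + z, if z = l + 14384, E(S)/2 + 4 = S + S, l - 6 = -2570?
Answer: 598983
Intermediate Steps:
l = -2564 (l = 6 - 2570 = -2564)
A(G) = -7 + G (A(G) = -7 + G*1 = -7 + G)
g = 1938
E(S) = -8 + 4*S (E(S) = -8 + 2*(S + S) = -8 + 2*(2*S) = -8 + 4*S)
I(Y) = (-15 + 5*Y)² (I(Y) = ((-8 + 4*Y) + (-7 + Y))² = (-15 + 5*Y)²)
z = 11820 (z = -2564 + 14384 = 11820)
(g + I(-150)) + z = (1938 + 25*(-3 - 150)²) + 11820 = (1938 + 25*(-153)²) + 11820 = (1938 + 25*23409) + 11820 = (1938 + 585225) + 11820 = 587163 + 11820 = 598983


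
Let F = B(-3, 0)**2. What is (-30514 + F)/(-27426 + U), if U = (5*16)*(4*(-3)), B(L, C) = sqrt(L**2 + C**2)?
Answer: 30505/28386 ≈ 1.0746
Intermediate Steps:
B(L, C) = sqrt(C**2 + L**2)
U = -960 (U = 80*(-12) = -960)
F = 9 (F = (sqrt(0**2 + (-3)**2))**2 = (sqrt(0 + 9))**2 = (sqrt(9))**2 = 3**2 = 9)
(-30514 + F)/(-27426 + U) = (-30514 + 9)/(-27426 - 960) = -30505/(-28386) = -30505*(-1/28386) = 30505/28386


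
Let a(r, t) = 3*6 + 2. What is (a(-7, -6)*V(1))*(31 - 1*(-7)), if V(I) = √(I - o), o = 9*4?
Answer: 760*I*√35 ≈ 4496.2*I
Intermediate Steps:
o = 36
a(r, t) = 20 (a(r, t) = 18 + 2 = 20)
V(I) = √(-36 + I) (V(I) = √(I - 1*36) = √(I - 36) = √(-36 + I))
(a(-7, -6)*V(1))*(31 - 1*(-7)) = (20*√(-36 + 1))*(31 - 1*(-7)) = (20*√(-35))*(31 + 7) = (20*(I*√35))*38 = (20*I*√35)*38 = 760*I*√35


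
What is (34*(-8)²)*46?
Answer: 100096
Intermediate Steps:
(34*(-8)²)*46 = (34*64)*46 = 2176*46 = 100096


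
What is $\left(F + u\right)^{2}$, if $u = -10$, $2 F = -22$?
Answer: $441$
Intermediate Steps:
$F = -11$ ($F = \frac{1}{2} \left(-22\right) = -11$)
$\left(F + u\right)^{2} = \left(-11 - 10\right)^{2} = \left(-21\right)^{2} = 441$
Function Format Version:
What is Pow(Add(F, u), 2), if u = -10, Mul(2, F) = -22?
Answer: 441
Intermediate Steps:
F = -11 (F = Mul(Rational(1, 2), -22) = -11)
Pow(Add(F, u), 2) = Pow(Add(-11, -10), 2) = Pow(-21, 2) = 441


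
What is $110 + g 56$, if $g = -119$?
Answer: $-6554$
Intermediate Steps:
$110 + g 56 = 110 - 6664 = -6554$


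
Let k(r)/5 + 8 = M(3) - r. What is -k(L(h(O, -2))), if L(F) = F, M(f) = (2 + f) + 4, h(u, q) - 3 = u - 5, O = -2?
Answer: -25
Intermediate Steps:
h(u, q) = -2 + u (h(u, q) = 3 + (u - 5) = 3 + (-5 + u) = -2 + u)
M(f) = 6 + f
k(r) = 5 - 5*r (k(r) = -40 + 5*((6 + 3) - r) = -40 + 5*(9 - r) = -40 + (45 - 5*r) = 5 - 5*r)
-k(L(h(O, -2))) = -(5 - 5*(-2 - 2)) = -(5 - 5*(-4)) = -(5 + 20) = -1*25 = -25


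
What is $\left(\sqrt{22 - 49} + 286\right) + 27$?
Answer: $313 + 3 i \sqrt{3} \approx 313.0 + 5.1962 i$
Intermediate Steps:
$\left(\sqrt{22 - 49} + 286\right) + 27 = \left(\sqrt{-27} + 286\right) + 27 = \left(3 i \sqrt{3} + 286\right) + 27 = \left(286 + 3 i \sqrt{3}\right) + 27 = 313 + 3 i \sqrt{3}$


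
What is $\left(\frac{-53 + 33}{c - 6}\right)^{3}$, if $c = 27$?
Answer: $- \frac{8000}{9261} \approx -0.86384$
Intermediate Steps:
$\left(\frac{-53 + 33}{c - 6}\right)^{3} = \left(\frac{-53 + 33}{27 - 6}\right)^{3} = \left(- \frac{20}{21}\right)^{3} = - \frac{8000}{9261}$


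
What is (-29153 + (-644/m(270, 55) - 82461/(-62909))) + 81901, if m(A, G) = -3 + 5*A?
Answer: 4469852897975/84738423 ≈ 52749.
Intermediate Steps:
(-29153 + (-644/m(270, 55) - 82461/(-62909))) + 81901 = (-29153 + (-644/(-3 + 5*270) - 82461/(-62909))) + 81901 = (-29153 + (-644/(-3 + 1350) - 82461*(-1/62909))) + 81901 = (-29153 + (-644/1347 + 82461/62909)) + 81901 = (-29153 + 70561571/84738423) + 81901 = -2470308684148/84738423 + 81901 = 4469852897975/84738423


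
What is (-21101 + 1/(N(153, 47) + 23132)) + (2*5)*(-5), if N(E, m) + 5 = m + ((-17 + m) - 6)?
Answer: -490660897/23198 ≈ -21151.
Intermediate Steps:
N(E, m) = -28 + 2*m (N(E, m) = -5 + (m + ((-17 + m) - 6)) = -5 + (m + (-23 + m)) = -5 + (-23 + 2*m) = -28 + 2*m)
(-21101 + 1/(N(153, 47) + 23132)) + (2*5)*(-5) = (-21101 + 1/((-28 + 2*47) + 23132)) + (2*5)*(-5) = (-21101 + 1/((-28 + 94) + 23132)) + 10*(-5) = (-21101 + 1/(66 + 23132)) - 50 = (-21101 + 1/23198) - 50 = -489500997/23198 - 50 = -490660897/23198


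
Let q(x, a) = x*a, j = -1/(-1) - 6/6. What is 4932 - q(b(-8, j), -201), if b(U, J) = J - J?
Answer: 4932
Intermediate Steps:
j = 0 (j = -1*(-1) - 6*1/6 = 1 - 1 = 0)
b(U, J) = 0
q(x, a) = a*x
4932 - q(b(-8, j), -201) = 4932 - (-201)*0 = 4932 - 1*0 = 4932 + 0 = 4932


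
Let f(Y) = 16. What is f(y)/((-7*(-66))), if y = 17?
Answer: 8/231 ≈ 0.034632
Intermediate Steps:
f(y)/((-7*(-66))) = 16/((-7*(-66))) = 16/462 = 16*(1/462) = 8/231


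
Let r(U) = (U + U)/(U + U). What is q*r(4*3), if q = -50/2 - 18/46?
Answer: -584/23 ≈ -25.391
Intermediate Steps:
r(U) = 1 (r(U) = (2*U)/((2*U)) = (2*U)*(1/(2*U)) = 1)
q = -584/23 (q = -50*½ - 18*1/46 = -25 - 9/23 = -584/23 ≈ -25.391)
q*r(4*3) = -584/23*1 = -584/23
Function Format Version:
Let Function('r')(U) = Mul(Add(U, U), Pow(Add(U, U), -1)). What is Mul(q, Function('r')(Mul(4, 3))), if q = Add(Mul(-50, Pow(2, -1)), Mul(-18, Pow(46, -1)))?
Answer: Rational(-584, 23) ≈ -25.391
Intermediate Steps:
Function('r')(U) = 1 (Function('r')(U) = Mul(Mul(2, U), Pow(Mul(2, U), -1)) = Mul(Mul(2, U), Mul(Rational(1, 2), Pow(U, -1))) = 1)
q = Rational(-584, 23) (q = Add(Mul(-50, Rational(1, 2)), Mul(-18, Rational(1, 46))) = Add(-25, Rational(-9, 23)) = Rational(-584, 23) ≈ -25.391)
Mul(q, Function('r')(Mul(4, 3))) = Mul(Rational(-584, 23), 1) = Rational(-584, 23)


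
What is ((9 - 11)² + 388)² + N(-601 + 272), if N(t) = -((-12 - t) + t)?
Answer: 153676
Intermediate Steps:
N(t) = 12 (N(t) = -1*(-12) = 12)
((9 - 11)² + 388)² + N(-601 + 272) = ((9 - 11)² + 388)² + 12 = ((-2)² + 388)² + 12 = (4 + 388)² + 12 = 392² + 12 = 153664 + 12 = 153676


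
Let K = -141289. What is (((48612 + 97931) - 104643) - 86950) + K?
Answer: -186339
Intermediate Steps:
(((48612 + 97931) - 104643) - 86950) + K = (((48612 + 97931) - 104643) - 86950) - 141289 = ((146543 - 104643) - 86950) - 141289 = (41900 - 86950) - 141289 = -45050 - 141289 = -186339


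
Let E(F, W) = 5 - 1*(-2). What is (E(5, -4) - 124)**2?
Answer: 13689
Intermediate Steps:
E(F, W) = 7 (E(F, W) = 5 + 2 = 7)
(E(5, -4) - 124)**2 = (7 - 124)**2 = (-117)**2 = 13689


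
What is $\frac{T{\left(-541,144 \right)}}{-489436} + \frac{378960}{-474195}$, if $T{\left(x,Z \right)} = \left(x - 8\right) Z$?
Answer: $- \frac{2466478444}{3868135067} \approx -0.63764$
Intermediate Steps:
$T{\left(x,Z \right)} = Z \left(-8 + x\right)$ ($T{\left(x,Z \right)} = \left(-8 + x\right) Z = Z \left(-8 + x\right)$)
$\frac{T{\left(-541,144 \right)}}{-489436} + \frac{378960}{-474195} = \frac{144 \left(-8 - 541\right)}{-489436} + \frac{378960}{-474195} = 144 \left(-549\right) \left(- \frac{1}{489436}\right) + 378960 \left(- \frac{1}{474195}\right) = \left(-79056\right) \left(- \frac{1}{489436}\right) - \frac{25264}{31613} = \frac{19764}{122359} - \frac{25264}{31613} = - \frac{2466478444}{3868135067}$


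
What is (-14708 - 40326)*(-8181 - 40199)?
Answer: 2662544920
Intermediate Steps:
(-14708 - 40326)*(-8181 - 40199) = -55034*(-48380) = 2662544920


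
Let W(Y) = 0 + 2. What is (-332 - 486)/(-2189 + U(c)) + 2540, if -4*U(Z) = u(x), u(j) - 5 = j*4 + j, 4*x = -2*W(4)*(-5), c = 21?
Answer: 11159856/4393 ≈ 2540.4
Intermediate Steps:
W(Y) = 2
x = 5 (x = (-2*2*(-5))/4 = (-4*(-5))/4 = (1/4)*20 = 5)
u(j) = 5 + 5*j (u(j) = 5 + (j*4 + j) = 5 + (4*j + j) = 5 + 5*j)
U(Z) = -15/2 (U(Z) = -(5 + 5*5)/4 = -(5 + 25)/4 = -1/4*30 = -15/2)
(-332 - 486)/(-2189 + U(c)) + 2540 = (-332 - 486)/(-2189 - 15/2) + 2540 = -818/(-4393/2) + 2540 = -818*(-2/4393) + 2540 = 1636/4393 + 2540 = 11159856/4393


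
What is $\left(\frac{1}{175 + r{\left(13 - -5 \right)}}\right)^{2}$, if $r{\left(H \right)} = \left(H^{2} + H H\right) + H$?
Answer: $\frac{1}{707281} \approx 1.4139 \cdot 10^{-6}$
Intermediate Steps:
$r{\left(H \right)} = H + 2 H^{2}$ ($r{\left(H \right)} = \left(H^{2} + H^{2}\right) + H = 2 H^{2} + H = H + 2 H^{2}$)
$\left(\frac{1}{175 + r{\left(13 - -5 \right)}}\right)^{2} = \left(\frac{1}{175 + \left(13 - -5\right) \left(1 + 2 \left(13 - -5\right)\right)}\right)^{2} = \left(\frac{1}{175 + \left(13 + 5\right) \left(1 + 2 \left(13 + 5\right)\right)}\right)^{2} = \left(\frac{1}{175 + 18 \left(1 + 2 \cdot 18\right)}\right)^{2} = \left(\frac{1}{175 + 18 \left(1 + 36\right)}\right)^{2} = \left(\frac{1}{175 + 18 \cdot 37}\right)^{2} = \left(\frac{1}{175 + 666}\right)^{2} = \left(\frac{1}{841}\right)^{2} = \frac{1}{707281}$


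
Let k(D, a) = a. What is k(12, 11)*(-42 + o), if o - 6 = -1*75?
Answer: -1221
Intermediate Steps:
o = -69 (o = 6 - 1*75 = 6 - 75 = -69)
k(12, 11)*(-42 + o) = 11*(-42 - 69) = 11*(-111) = -1221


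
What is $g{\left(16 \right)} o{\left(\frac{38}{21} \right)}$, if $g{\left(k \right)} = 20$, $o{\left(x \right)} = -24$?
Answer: $-480$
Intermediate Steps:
$g{\left(16 \right)} o{\left(\frac{38}{21} \right)} = 20 \left(-24\right) = -480$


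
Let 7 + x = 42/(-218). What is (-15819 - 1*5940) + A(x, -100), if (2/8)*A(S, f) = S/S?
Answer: -21755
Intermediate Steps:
x = -784/109 (x = -7 + 42/(-218) = -7 + 42*(-1/218) = -7 - 21/109 = -784/109 ≈ -7.1927)
A(S, f) = 4 (A(S, f) = 4*(S/S) = 4*1 = 4)
(-15819 - 1*5940) + A(x, -100) = (-15819 - 1*5940) + 4 = (-15819 - 5940) + 4 = -21759 + 4 = -21755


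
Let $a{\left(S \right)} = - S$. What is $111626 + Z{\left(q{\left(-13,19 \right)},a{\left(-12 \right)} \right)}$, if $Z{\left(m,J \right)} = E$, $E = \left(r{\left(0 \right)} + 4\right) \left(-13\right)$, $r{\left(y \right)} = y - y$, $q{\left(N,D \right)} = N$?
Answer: $111574$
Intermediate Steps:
$r{\left(y \right)} = 0$
$E = -52$ ($E = \left(0 + 4\right) \left(-13\right) = 4 \left(-13\right) = -52$)
$Z{\left(m,J \right)} = -52$
$111626 + Z{\left(q{\left(-13,19 \right)},a{\left(-12 \right)} \right)} = 111626 - 52 = 111574$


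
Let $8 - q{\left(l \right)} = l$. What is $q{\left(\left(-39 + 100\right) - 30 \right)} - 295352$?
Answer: $-295375$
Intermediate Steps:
$q{\left(l \right)} = 8 - l$
$q{\left(\left(-39 + 100\right) - 30 \right)} - 295352 = \left(8 - \left(\left(-39 + 100\right) - 30\right)\right) - 295352 = \left(8 - \left(61 - 30\right)\right) - 295352 = \left(8 - 31\right) - 295352 = -23 - 295352 = -295375$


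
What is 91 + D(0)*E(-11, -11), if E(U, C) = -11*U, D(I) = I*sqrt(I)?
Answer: 91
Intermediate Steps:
D(I) = I**(3/2)
91 + D(0)*E(-11, -11) = 91 + 0**(3/2)*(-11*(-11)) = 91 + 0*121 = 91 + 0 = 91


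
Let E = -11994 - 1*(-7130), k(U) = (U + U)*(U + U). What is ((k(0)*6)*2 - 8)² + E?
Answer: -4800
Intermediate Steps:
k(U) = 4*U² (k(U) = (2*U)*(2*U) = 4*U²)
E = -4864 (E = -11994 + 7130 = -4864)
((k(0)*6)*2 - 8)² + E = (((4*0²)*6)*2 - 8)² - 4864 = (((4*0)*6)*2 - 8)² - 4864 = ((0*6)*2 - 8)² - 4864 = (0*2 - 8)² - 4864 = (0 - 8)² - 4864 = (-8)² - 4864 = 64 - 4864 = -4800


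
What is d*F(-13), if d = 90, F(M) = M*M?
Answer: 15210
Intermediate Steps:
F(M) = M²
d*F(-13) = 90*(-13)² = 90*169 = 15210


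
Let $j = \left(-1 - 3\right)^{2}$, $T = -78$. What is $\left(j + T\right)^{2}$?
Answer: $3844$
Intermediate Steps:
$j = 16$ ($j = \left(-4\right)^{2} = 16$)
$\left(j + T\right)^{2} = \left(16 - 78\right)^{2} = \left(-62\right)^{2} = 3844$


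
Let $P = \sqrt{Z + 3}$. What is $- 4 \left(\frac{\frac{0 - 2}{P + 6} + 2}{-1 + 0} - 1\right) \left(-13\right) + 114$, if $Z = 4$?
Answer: $- \frac{594}{29} - \frac{104 \sqrt{7}}{29} \approx -29.971$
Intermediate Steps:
$P = \sqrt{7}$ ($P = \sqrt{4 + 3} = \sqrt{7} \approx 2.6458$)
$- 4 \left(\frac{\frac{0 - 2}{P + 6} + 2}{-1 + 0} - 1\right) \left(-13\right) + 114 = - 4 \left(\frac{\frac{0 - 2}{\sqrt{7} + 6} + 2}{-1 + 0} - 1\right) \left(-13\right) + 114 = - 4 \left(\frac{- \frac{2}{6 + \sqrt{7}} + 2}{-1} - 1\right) \left(-13\right) + 114 = - 4 \left(\left(2 - \frac{2}{6 + \sqrt{7}}\right) \left(-1\right) - 1\right) \left(-13\right) + 114 = - 4 \left(\left(-2 + \frac{2}{6 + \sqrt{7}}\right) - 1\right) \left(-13\right) + 114 = - 4 \left(-3 + \frac{2}{6 + \sqrt{7}}\right) \left(-13\right) + 114 = \left(12 - \frac{8}{6 + \sqrt{7}}\right) \left(-13\right) + 114 = \left(-156 + \frac{104}{6 + \sqrt{7}}\right) + 114 = -42 + \frac{104}{6 + \sqrt{7}}$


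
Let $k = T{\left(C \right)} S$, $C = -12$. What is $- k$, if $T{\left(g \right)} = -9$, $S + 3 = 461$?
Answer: $4122$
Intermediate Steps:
$S = 458$ ($S = -3 + 461 = 458$)
$k = -4122$ ($k = \left(-9\right) 458 = -4122$)
$- k = \left(-1\right) \left(-4122\right) = 4122$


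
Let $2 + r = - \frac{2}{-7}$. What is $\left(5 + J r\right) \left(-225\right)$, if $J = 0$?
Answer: $-1125$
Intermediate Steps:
$r = - \frac{12}{7}$ ($r = -2 - \frac{2}{-7} = -2 - - \frac{2}{7} = -2 + \frac{2}{7} = - \frac{12}{7} \approx -1.7143$)
$\left(5 + J r\right) \left(-225\right) = \left(5 + 0 \left(- \frac{12}{7}\right)\right) \left(-225\right) = \left(5 + 0\right) \left(-225\right) = 5 \left(-225\right) = -1125$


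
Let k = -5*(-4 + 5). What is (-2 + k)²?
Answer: 49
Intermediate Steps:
k = -5 (k = -5*1 = -5)
(-2 + k)² = (-2 - 5)² = (-7)² = 49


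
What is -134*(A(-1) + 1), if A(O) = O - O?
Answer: -134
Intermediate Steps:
A(O) = 0
-134*(A(-1) + 1) = -134*(0 + 1) = -134*1 = -134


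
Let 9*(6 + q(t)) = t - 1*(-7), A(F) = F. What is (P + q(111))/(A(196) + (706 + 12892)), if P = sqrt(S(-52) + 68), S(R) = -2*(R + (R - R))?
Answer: 32/62073 + sqrt(43)/6897 ≈ 0.0014663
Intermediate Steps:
S(R) = -2*R (S(R) = -2*(R + 0) = -2*R)
q(t) = -47/9 + t/9 (q(t) = -6 + (t - 1*(-7))/9 = -6 + (t + 7)/9 = -6 + (7 + t)/9 = -6 + (7/9 + t/9) = -47/9 + t/9)
P = 2*sqrt(43) (P = sqrt(-2*(-52) + 68) = sqrt(104 + 68) = sqrt(172) = 2*sqrt(43) ≈ 13.115)
(P + q(111))/(A(196) + (706 + 12892)) = (2*sqrt(43) + (-47/9 + (1/9)*111))/(196 + (706 + 12892)) = (2*sqrt(43) + (-47/9 + 37/3))/(196 + 13598) = (2*sqrt(43) + 64/9)/13794 = (64/9 + 2*sqrt(43))*(1/13794) = 32/62073 + sqrt(43)/6897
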